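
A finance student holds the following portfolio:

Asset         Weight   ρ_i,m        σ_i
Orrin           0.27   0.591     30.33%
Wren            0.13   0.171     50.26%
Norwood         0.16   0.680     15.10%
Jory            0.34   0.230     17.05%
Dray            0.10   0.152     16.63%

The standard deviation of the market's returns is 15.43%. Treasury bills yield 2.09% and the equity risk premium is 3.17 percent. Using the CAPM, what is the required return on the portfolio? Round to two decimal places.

3.98%

β_Orrin = 0.591 × 30.33% / 15.43% = 1.1617
β_Wren = 0.171 × 50.26% / 15.43% = 0.5570
β_Norwood = 0.680 × 15.10% / 15.43% = 0.6655
β_Jory = 0.230 × 17.05% / 15.43% = 0.2541
β_Dray = 0.152 × 16.63% / 15.43% = 0.1638
β_P = Σ w_i β_i = 0.27×1.1617 + 0.13×0.5570 + 0.16×0.6655 + 0.34×0.2541 + 0.10×0.1638 = 0.5953
E(R_P) = R_f + β_P × MRP = 2.09% + 0.5953 × 3.17% = 3.98%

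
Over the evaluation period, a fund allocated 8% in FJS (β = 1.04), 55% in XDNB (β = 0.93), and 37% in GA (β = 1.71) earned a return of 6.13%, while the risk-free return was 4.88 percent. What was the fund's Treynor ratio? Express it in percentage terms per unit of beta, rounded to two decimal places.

β_P = 0.08×1.04 + 0.55×0.93 + 0.37×1.71 = 1.2274
Treynor = (R_P − R_f) / β_P = (6.13% − 4.88%) / 1.2274 = 1.25% / 1.2274 = 1.02%

1.02%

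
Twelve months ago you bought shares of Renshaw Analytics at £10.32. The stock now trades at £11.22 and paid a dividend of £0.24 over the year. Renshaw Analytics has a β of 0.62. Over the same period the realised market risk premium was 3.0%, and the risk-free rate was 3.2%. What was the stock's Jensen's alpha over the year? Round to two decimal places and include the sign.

+5.99%

Realised HPR = (P1 + D1 − P0) / P0 = (11.22 + 0.24 − 10.32) / 10.32 = 1.14 / 10.32 = 11.0465%
CAPM required = R_f + β·MRP = 3.2% + 0.62 × 3.0% = 5.0600%
α = realised − required = 11.0465% − 5.0600% = +5.99%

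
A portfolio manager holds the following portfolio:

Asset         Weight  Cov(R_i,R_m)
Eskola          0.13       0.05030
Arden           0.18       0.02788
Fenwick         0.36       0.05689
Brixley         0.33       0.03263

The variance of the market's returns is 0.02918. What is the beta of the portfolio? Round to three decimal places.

1.467

β_Eskola = 0.05030 / 0.02918 = 1.7238
β_Arden = 0.02788 / 0.02918 = 0.9554
β_Fenwick = 0.05689 / 0.02918 = 1.9496
β_Brixley = 0.03263 / 0.02918 = 1.1182
β_P = Σ w_i β_i = 0.13×1.7238 + 0.18×0.9554 + 0.36×1.9496 + 0.33×1.1182 = 1.4669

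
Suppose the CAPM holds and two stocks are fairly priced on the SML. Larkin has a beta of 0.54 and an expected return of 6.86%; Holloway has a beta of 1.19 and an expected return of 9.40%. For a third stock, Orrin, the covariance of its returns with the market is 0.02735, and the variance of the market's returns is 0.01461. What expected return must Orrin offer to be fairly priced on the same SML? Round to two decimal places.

MRP = (9.40% − 6.86%) / (1.19 − 0.54) = 3.9077%
R_f = 6.86% − 0.54 × 3.9077% = 4.7498%
β_Orrin = Cov / Var(R_m) = 0.02735 / 0.01461 = 1.8720
E(R_Orrin) = R_f + β × MRP = 4.7498% + 1.8720 × 3.9077% = 12.07%

12.07%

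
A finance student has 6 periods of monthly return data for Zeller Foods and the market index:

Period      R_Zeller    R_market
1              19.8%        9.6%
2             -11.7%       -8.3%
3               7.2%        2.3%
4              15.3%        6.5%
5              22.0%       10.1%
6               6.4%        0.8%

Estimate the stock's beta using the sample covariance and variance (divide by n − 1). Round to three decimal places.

1.784

Mean R_i = (19.8 − 11.7 + 7.2 + 15.3 + 22.0 + 6.4) / 6 = 9.8333%
Mean R_m = (9.6 − 8.3 + 2.3 + 6.5 + 10.1 + 0.8) / 6 = 3.5000%
Σ(R_i − R̄_i)(R_m − R̄_m) = 424.0200  ⇒  Cov = 424.0200 / 5 = 84.8040
Σ(R_m − R̄_m)² = 237.7400  ⇒  Var(R_m) = 237.7400 / 5 = 47.5480
β = Cov / Var(R_m) = 84.8040 / 47.5480 = 1.7835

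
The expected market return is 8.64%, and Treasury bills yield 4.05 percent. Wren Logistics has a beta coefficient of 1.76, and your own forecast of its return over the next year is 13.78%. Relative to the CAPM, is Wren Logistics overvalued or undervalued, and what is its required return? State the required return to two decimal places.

MRP = 8.64% − 4.05% = 4.59%
Required return = R_f + β·MRP = 4.05% + 1.76 × 4.59% = 12.13%
Forecast 13.78% > required 12.13% → the stock plots above the SML → undervalued.

Undervalued; required return 12.13%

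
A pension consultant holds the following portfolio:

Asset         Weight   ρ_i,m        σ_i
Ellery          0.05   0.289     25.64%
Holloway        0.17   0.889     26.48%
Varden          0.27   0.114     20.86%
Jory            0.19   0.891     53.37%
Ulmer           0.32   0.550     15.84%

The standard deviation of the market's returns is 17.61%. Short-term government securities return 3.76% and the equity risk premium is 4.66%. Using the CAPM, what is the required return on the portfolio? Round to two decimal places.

8.22%

β_Ellery = 0.289 × 25.64% / 17.61% = 0.4208
β_Holloway = 0.889 × 26.48% / 17.61% = 1.3368
β_Varden = 0.114 × 20.86% / 17.61% = 0.1350
β_Jory = 0.891 × 53.37% / 17.61% = 2.7003
β_Ulmer = 0.550 × 15.84% / 17.61% = 0.4947
β_P = Σ w_i β_i = 0.05×0.4208 + 0.17×1.3368 + 0.27×0.1350 + 0.19×2.7003 + 0.32×0.4947 = 0.9561
E(R_P) = R_f + β_P × MRP = 3.76% + 0.9561 × 4.66% = 8.22%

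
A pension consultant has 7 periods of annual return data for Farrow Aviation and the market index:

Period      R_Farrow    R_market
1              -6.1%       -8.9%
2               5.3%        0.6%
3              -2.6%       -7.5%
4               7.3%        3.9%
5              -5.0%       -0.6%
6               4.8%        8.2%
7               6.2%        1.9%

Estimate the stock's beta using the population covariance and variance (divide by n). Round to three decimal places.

0.736

Mean R_i = (-6.1 + 5.3 − 2.6 + 7.3 − 5.0 + 4.8 + 6.2) / 7 = 1.4143%
Mean R_m = (-8.9 + 0.6 − 7.5 + 3.9 − 0.6 + 8.2 + 1.9) / 7 = -0.3429%
Σ(R_i − R̄_i)(R_m − R̄_m) = 162.9743  ⇒  Cov = 162.9743 / 7 = 23.2820
Σ(R_m − R̄_m)² = 221.4171  ⇒  Var(R_m) = 221.4171 / 7 = 31.6310
β = Cov / Var(R_m) = 23.2820 / 31.6310 = 0.7361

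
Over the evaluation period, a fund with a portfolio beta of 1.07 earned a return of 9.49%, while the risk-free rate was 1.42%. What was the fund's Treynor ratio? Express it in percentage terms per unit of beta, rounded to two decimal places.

7.54%

Treynor = (R_P − R_f) / β_P = (9.49% − 1.42%) / 1.0700 = 8.07% / 1.0700 = 7.54%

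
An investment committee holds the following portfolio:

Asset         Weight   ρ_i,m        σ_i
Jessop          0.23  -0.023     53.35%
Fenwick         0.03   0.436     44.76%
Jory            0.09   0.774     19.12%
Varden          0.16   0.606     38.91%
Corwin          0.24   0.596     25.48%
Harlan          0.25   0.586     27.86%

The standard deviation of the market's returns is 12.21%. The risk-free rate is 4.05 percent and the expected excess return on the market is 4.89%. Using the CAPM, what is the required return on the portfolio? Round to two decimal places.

9.31%

β_Jessop = -0.023 × 53.35% / 12.21% = -0.1005
β_Fenwick = 0.436 × 44.76% / 12.21% = 1.5983
β_Jory = 0.774 × 19.12% / 12.21% = 1.2120
β_Varden = 0.606 × 38.91% / 12.21% = 1.9312
β_Corwin = 0.596 × 25.48% / 12.21% = 1.2437
β_Harlan = 0.586 × 27.86% / 12.21% = 1.3371
β_P = Σ w_i β_i = 0.23×-0.1005 + 0.03×1.5983 + 0.09×1.2120 + 0.16×1.9312 + 0.24×1.2437 + 0.25×1.3371 = 1.0757
E(R_P) = R_f + β_P × MRP = 4.05% + 1.0757 × 4.89% = 9.31%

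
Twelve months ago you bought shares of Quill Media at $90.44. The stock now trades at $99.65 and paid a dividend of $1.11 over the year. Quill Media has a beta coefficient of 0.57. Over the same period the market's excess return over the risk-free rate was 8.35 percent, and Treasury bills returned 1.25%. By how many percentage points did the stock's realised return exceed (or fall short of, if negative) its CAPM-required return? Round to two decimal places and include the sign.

Realised HPR = (P1 + D1 − P0) / P0 = (99.65 + 1.11 − 90.44) / 90.44 = 10.32 / 90.44 = 11.4109%
CAPM required = R_f + β·MRP = 1.25% + 0.57 × 8.35% = 6.0095%
α = realised − required = 11.4109% − 6.0095% = +5.40%

+5.40%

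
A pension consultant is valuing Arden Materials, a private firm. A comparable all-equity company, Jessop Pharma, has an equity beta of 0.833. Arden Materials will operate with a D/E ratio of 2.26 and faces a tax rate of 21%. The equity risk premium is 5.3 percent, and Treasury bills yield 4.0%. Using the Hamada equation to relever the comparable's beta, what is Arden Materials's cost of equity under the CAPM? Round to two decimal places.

16.30%

β_L = β_U × [1 + (1 − t)(D/E)] = 0.833 × [1 + (1 − 0.21) × 2.26]
    = 0.833 × [1 + 0.79 × 2.26] = 0.833 × 2.7854 = 2.3202
E(R) = R_f + β_L × MRP = 4.0% + 2.3202 × 5.3% = 16.30%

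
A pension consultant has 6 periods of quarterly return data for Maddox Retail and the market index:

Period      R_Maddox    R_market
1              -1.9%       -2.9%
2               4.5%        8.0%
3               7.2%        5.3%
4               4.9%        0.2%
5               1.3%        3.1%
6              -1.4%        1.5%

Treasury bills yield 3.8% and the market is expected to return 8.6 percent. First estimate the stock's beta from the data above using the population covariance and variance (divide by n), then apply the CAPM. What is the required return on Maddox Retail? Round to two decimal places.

6.76%

Mean R_i = (-1.9 + 4.5 + 7.2 + 4.9 + 1.3 − 1.4) / 6 = 2.4333%
Mean R_m = (-2.9 + 8.0 + 5.3 + 0.2 + 3.1 + 1.5) / 6 = 2.5333%
Σ(R_i − R̄_i)(R_m − R̄_m) = 45.5933  ⇒  Cov = 45.5933 / 6 = 7.5989
Σ(R_m − R̄_m)² = 73.8933  ⇒  Var(R_m) = 73.8933 / 6 = 12.3156
β = Cov / Var(R_m) = 7.5989 / 12.3156 = 0.6170
MRP = 8.6% − 3.8% = 4.80%
E(R) = R_f + β × MRP = 3.8% + 0.6170 × 4.8% = 6.76%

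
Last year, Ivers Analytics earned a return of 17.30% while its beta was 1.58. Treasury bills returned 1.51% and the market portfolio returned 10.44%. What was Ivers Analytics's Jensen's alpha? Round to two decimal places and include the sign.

+1.68%

Market excess return = 10.44% − 1.51% = 8.93%
CAPM benchmark = R_f + β(R_m − R_f) = 1.51% + 1.58 × 8.93% = 15.6194%
α = actual − benchmark = 17.30% − 15.6194% = +1.68%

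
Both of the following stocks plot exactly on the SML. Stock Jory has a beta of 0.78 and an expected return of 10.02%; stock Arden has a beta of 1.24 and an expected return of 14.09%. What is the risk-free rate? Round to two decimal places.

Both satisfy E(R) = R_f + β·MRP, so the slope of the SML is
MRP = (14.09% − 10.02%) / (1.24 − 0.78) = 4.07% / 0.46 = 8.8478%
R_f = E(R_Jory) − β_Jory·MRP = 10.02% − 0.78 × 8.8478% = 3.1187%

3.12%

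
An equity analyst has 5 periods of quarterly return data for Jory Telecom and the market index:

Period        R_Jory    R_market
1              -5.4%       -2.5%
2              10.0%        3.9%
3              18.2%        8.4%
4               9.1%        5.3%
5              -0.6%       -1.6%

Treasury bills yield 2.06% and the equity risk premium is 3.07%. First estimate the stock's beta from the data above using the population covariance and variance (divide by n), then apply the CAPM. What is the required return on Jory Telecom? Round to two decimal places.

Mean R_i = (-5.4 + 10.0 + 18.2 + 9.1 − 0.6) / 5 = 6.2600%
Mean R_m = (-2.5 + 3.9 + 8.4 + 5.3 − 1.6) / 5 = 2.7000%
Σ(R_i − R̄_i)(R_m − R̄_m) = 170.0600  ⇒  Cov = 170.0600 / 5 = 34.0120
Σ(R_m − R̄_m)² = 86.2200  ⇒  Var(R_m) = 86.2200 / 5 = 17.2440
β = Cov / Var(R_m) = 34.0120 / 17.2440 = 1.9724
E(R) = R_f + β × MRP = 2.06% + 1.9724 × 3.07% = 8.12%

8.12%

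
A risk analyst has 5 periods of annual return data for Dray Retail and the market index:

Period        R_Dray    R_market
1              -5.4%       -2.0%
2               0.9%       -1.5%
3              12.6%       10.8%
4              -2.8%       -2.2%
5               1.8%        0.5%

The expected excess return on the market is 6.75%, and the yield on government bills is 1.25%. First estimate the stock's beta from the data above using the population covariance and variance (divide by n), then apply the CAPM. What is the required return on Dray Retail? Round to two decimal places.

9.27%

Mean R_i = (-5.4 + 0.9 + 12.6 − 2.8 + 1.8) / 5 = 1.4200%
Mean R_m = (-2.0 − 1.5 + 10.8 − 2.2 + 0.5) / 5 = 1.1200%
Σ(R_i − R̄_i)(R_m − R̄_m) = 144.6380  ⇒  Cov = 144.6380 / 5 = 28.9276
Σ(R_m − R̄_m)² = 121.7080  ⇒  Var(R_m) = 121.7080 / 5 = 24.3416
β = Cov / Var(R_m) = 28.9276 / 24.3416 = 1.1884
E(R) = R_f + β × MRP = 1.25% + 1.1884 × 6.75% = 9.27%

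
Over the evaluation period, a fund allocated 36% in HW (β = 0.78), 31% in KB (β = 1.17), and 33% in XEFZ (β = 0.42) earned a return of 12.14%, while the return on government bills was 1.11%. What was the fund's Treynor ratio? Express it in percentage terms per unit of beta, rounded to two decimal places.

14.10%

β_P = 0.36×0.78 + 0.31×1.17 + 0.33×0.42 = 0.7821
Treynor = (R_P − R_f) / β_P = (12.14% − 1.11%) / 0.7821 = 11.03% / 0.7821 = 14.10%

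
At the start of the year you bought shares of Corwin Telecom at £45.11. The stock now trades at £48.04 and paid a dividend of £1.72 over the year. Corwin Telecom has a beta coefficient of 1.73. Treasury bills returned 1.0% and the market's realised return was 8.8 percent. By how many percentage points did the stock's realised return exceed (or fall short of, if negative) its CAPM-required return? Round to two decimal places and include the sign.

Realised HPR = (P1 + D1 − P0) / P0 = (48.04 + 1.72 − 45.11) / 45.11 = 4.65 / 45.11 = 10.3081%
MRP = 8.8% − 1.0% = 7.80%
CAPM required = R_f + β·MRP = 1.0% + 1.73 × 7.8% = 14.4940%
α = realised − required = 10.3081% − 14.4940% = -4.19%

-4.19%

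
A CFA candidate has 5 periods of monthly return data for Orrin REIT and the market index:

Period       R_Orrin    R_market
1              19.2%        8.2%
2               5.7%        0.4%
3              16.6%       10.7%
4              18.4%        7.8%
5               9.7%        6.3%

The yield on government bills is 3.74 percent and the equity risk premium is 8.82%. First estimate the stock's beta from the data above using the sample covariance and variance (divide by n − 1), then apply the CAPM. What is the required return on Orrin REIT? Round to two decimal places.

Mean R_i = (19.2 + 5.7 + 16.6 + 18.4 + 9.7) / 5 = 13.9200%
Mean R_m = (8.2 + 0.4 + 10.7 + 7.8 + 6.3) / 5 = 6.6800%
Σ(R_i − R̄_i)(R_m − R̄_m) = 77.0420  ⇒  Cov = 77.0420 / 4 = 19.2605
Σ(R_m − R̄_m)² = 59.3080  ⇒  Var(R_m) = 59.3080 / 4 = 14.8270
β = Cov / Var(R_m) = 19.2605 / 14.8270 = 1.2990
E(R) = R_f + β × MRP = 3.74% + 1.2990 × 8.82% = 15.20%

15.20%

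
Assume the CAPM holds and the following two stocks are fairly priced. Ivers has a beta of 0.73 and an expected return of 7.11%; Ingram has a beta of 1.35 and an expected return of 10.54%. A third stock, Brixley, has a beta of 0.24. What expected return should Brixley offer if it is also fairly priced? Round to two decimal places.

MRP (SML slope) = (10.54% − 7.11%) / (1.35 − 0.73) = 3.43% / 0.62 = 5.5323%
R_f (intercept) = 7.11% − 0.73 × 5.5323% = 3.0714%
E(R_Brixley) = R_f + β × MRP = 3.0714% + 0.24 × 5.5323% = 4.40%

4.40%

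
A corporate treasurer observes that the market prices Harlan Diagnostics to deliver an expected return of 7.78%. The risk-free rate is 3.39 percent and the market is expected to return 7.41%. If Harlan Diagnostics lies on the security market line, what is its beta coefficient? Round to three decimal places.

1.092

MRP = 7.41% − 3.39% = 4.02%
β = (E(R) − R_f) / MRP = (7.78% − 3.39%) / 4.02% = 4.39% / 4.02% = 1.092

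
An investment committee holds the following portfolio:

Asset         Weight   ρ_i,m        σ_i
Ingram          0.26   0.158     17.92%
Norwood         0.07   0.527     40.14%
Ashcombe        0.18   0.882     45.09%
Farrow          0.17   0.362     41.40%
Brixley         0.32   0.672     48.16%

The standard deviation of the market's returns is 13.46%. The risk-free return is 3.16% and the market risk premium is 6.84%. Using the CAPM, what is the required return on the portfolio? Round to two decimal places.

14.48%

β_Ingram = 0.158 × 17.92% / 13.46% = 0.2104
β_Norwood = 0.527 × 40.14% / 13.46% = 1.5716
β_Ashcombe = 0.882 × 45.09% / 13.46% = 2.9546
β_Farrow = 0.362 × 41.40% / 13.46% = 1.1134
β_Brixley = 0.672 × 48.16% / 13.46% = 2.4044
β_P = Σ w_i β_i = 0.26×0.2104 + 0.07×1.5716 + 0.18×2.9546 + 0.17×1.1134 + 0.32×2.4044 = 1.6552
E(R_P) = R_f + β_P × MRP = 3.16% + 1.6552 × 6.84% = 14.48%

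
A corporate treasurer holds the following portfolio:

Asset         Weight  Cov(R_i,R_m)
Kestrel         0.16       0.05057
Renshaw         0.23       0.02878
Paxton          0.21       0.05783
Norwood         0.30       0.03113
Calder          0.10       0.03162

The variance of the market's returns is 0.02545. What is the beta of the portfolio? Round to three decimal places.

β_Kestrel = 0.05057 / 0.02545 = 1.9870
β_Renshaw = 0.02878 / 0.02545 = 1.1308
β_Paxton = 0.05783 / 0.02545 = 2.2723
β_Norwood = 0.03113 / 0.02545 = 1.2232
β_Calder = 0.03162 / 0.02545 = 1.2424
β_P = Σ w_i β_i = 0.16×1.9870 + 0.23×1.1308 + 0.21×2.2723 + 0.30×1.2232 + 0.10×1.2424 = 1.5464

1.546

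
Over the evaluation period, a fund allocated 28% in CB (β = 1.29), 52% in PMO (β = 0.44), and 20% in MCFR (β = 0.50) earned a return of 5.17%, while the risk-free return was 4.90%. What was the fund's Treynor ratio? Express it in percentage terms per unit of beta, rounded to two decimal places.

0.39%

β_P = 0.28×1.29 + 0.52×0.44 + 0.20×0.50 = 0.6900
Treynor = (R_P − R_f) / β_P = (5.17% − 4.90%) / 0.6900 = 0.27% / 0.6900 = 0.39%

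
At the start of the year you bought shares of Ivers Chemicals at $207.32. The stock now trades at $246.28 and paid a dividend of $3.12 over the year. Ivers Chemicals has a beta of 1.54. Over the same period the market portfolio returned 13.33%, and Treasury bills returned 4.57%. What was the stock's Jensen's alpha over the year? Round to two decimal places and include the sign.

Realised HPR = (P1 + D1 − P0) / P0 = (246.28 + 3.12 − 207.32) / 207.32 = 42.08 / 207.32 = 20.2971%
MRP = 13.33% − 4.57% = 8.76%
CAPM required = R_f + β·MRP = 4.57% + 1.54 × 8.76% = 18.0604%
α = realised − required = 20.2971% − 18.0604% = +2.24%

+2.24%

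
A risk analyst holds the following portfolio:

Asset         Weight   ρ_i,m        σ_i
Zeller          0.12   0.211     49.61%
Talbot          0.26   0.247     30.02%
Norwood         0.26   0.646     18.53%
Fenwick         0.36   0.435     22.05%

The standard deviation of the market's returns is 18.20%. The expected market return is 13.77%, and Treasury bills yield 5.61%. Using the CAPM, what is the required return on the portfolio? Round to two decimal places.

β_Zeller = 0.211 × 49.61% / 18.20% = 0.5751
β_Talbot = 0.247 × 30.02% / 18.20% = 0.4074
β_Norwood = 0.646 × 18.53% / 18.20% = 0.6577
β_Fenwick = 0.435 × 22.05% / 18.20% = 0.5270
β_P = Σ w_i β_i = 0.12×0.5751 + 0.26×0.4074 + 0.26×0.6577 + 0.36×0.5270 = 0.5357
MRP = 13.77% − 5.61% = 8.16%
E(R_P) = R_f + β_P × MRP = 5.61% + 0.5357 × 8.16% = 9.98%

9.98%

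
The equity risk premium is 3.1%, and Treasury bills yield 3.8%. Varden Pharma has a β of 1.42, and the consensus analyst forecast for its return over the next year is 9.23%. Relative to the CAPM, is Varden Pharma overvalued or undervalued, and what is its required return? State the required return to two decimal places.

Undervalued; required return 8.20%

Required return = R_f + β·MRP = 3.8% + 1.42 × 3.1% = 8.20%
Forecast 9.23% > required 8.20% → the stock plots above the SML → undervalued.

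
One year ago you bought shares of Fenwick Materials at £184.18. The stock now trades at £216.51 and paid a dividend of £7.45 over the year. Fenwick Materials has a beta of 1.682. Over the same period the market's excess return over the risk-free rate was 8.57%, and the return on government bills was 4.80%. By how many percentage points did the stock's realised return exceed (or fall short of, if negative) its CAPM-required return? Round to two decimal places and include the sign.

+2.38%

Realised HPR = (P1 + D1 − P0) / P0 = (216.51 + 7.45 − 184.18) / 184.18 = 39.78 / 184.18 = 21.5984%
CAPM required = R_f + β·MRP = 4.80% + 1.682 × 8.57% = 19.21474%
α = realised − required = 21.5984% − 19.21474% = +2.38%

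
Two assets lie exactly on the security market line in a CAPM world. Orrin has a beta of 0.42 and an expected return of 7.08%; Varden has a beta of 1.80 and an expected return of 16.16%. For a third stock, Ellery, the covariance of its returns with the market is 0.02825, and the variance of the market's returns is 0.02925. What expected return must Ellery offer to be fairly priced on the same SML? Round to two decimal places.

MRP = (16.16% − 7.08%) / (1.80 − 0.42) = 6.5797%
R_f = 7.08% − 0.42 × 6.5797% = 4.3165%
β_Ellery = Cov / Var(R_m) = 0.02825 / 0.02925 = 0.9658
E(R_Ellery) = R_f + β × MRP = 4.3165% + 0.9658 × 6.5797% = 10.67%

10.67%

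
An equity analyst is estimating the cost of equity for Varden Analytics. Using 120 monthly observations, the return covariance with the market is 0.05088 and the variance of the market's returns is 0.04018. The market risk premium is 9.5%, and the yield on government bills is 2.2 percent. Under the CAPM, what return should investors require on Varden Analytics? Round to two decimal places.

14.23%

β = Cov(R_i, R_m) / Var(R_m) = 0.05088 / 0.04018 = 1.2663
E(R) = R_f + β × MRP = 2.2% + 1.2663 × 9.5% = 14.23%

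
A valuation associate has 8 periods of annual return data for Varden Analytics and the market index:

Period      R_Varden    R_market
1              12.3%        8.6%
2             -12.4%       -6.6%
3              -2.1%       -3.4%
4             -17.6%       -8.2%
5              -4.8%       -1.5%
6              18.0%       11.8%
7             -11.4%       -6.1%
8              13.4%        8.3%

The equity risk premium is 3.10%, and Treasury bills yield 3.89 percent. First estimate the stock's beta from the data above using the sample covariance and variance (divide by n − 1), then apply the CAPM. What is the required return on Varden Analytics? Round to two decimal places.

9.08%

Mean R_i = (12.3 − 12.4 − 2.1 − 17.6 − 4.8 + 18.0 − 11.4 + 13.4) / 8 = -0.5750%
Mean R_m = (8.6 − 6.6 − 3.4 − 8.2 − 1.5 + 11.8 − 6.1 + 8.3) / 8 = 0.3625%
Σ(R_i − R̄_i)(R_m − R̄_m) = 741.1075  ⇒  Cov = 741.1075 / 7 = 105.8725
Σ(R_m − R̄_m)² = 442.8588  ⇒  Var(R_m) = 442.8588 / 7 = 63.2655
β = Cov / Var(R_m) = 105.8725 / 63.2655 = 1.6735
E(R) = R_f + β × MRP = 3.89% + 1.6735 × 3.10% = 9.08%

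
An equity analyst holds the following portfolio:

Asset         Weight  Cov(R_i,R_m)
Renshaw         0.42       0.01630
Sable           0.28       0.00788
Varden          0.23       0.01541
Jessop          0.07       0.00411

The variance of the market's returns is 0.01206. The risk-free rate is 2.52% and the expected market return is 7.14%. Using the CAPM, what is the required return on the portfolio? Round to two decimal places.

7.46%

β_Renshaw = 0.01630 / 0.01206 = 1.3516
β_Sable = 0.00788 / 0.01206 = 0.6534
β_Varden = 0.01541 / 0.01206 = 1.2778
β_Jessop = 0.00411 / 0.01206 = 0.3408
β_P = Σ w_i β_i = 0.42×1.3516 + 0.28×0.6534 + 0.23×1.2778 + 0.07×0.3408 = 1.0684
MRP = 7.14% − 2.52% = 4.62%
E(R_P) = R_f + β_P × MRP = 2.52% + 1.0684 × 4.62% = 7.46%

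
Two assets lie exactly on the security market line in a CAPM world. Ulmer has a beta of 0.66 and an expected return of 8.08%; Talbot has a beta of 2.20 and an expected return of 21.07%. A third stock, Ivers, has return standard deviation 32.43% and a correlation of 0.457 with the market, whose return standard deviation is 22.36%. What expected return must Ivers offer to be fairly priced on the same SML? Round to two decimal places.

8.10%

MRP = (21.07% − 8.08%) / (2.20 − 0.66) = 8.4351%
R_f = 8.08% − 0.66 × 8.4351% = 2.5128%
β_Ivers = ρ·σ_i/σ_m = 0.457 × 32.43 / 22.36 = 0.6628
E(R_Ivers) = R_f + β × MRP = 2.5128% + 0.6628 × 8.4351% = 8.10%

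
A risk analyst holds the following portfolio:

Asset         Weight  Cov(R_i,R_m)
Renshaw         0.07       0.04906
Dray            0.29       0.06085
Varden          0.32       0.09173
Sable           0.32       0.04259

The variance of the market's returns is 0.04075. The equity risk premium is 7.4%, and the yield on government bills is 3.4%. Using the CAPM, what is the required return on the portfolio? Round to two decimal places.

15.03%

β_Renshaw = 0.04906 / 0.04075 = 1.2039
β_Dray = 0.06085 / 0.04075 = 1.4933
β_Varden = 0.09173 / 0.04075 = 2.2510
β_Sable = 0.04259 / 0.04075 = 1.0452
β_P = Σ w_i β_i = 0.07×1.2039 + 0.29×1.4933 + 0.32×2.2510 + 0.32×1.0452 = 1.5721
E(R_P) = R_f + β_P × MRP = 3.4% + 1.5721 × 7.4% = 15.03%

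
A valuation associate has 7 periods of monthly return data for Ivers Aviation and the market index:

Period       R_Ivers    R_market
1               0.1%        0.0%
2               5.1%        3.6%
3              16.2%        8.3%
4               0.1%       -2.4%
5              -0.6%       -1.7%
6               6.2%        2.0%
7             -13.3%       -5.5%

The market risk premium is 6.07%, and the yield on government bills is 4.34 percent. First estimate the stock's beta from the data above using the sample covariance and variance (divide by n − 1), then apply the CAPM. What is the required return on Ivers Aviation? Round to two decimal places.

Mean R_i = (0.1 + 5.1 + 16.2 + 0.1 − 0.6 + 6.2 − 13.3) / 7 = 1.9714%
Mean R_m = (0.0 + 3.6 + 8.3 − 2.4 − 1.7 + 2.0 − 5.5) / 7 = 0.6143%
Σ(R_i − R̄_i)(R_m − R̄_m) = 230.6729  ⇒  Cov = 230.6729 / 6 = 38.4455
Σ(R_m − R̄_m)² = 122.1086  ⇒  Var(R_m) = 122.1086 / 6 = 20.3514
β = Cov / Var(R_m) = 38.4455 / 20.3514 = 1.8891
E(R) = R_f + β × MRP = 4.34% + 1.8891 × 6.07% = 15.81%

15.81%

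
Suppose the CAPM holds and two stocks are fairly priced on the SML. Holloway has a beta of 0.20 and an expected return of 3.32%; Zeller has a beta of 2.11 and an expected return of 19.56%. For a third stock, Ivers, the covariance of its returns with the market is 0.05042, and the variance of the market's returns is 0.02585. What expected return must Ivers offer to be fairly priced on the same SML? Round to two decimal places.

18.20%

MRP = (19.56% − 3.32%) / (2.11 − 0.20) = 8.5026%
R_f = 3.32% − 0.20 × 8.5026% = 1.6195%
β_Ivers = Cov / Var(R_m) = 0.05042 / 0.02585 = 1.9505
E(R_Ivers) = R_f + β × MRP = 1.6195% + 1.9505 × 8.5026% = 18.20%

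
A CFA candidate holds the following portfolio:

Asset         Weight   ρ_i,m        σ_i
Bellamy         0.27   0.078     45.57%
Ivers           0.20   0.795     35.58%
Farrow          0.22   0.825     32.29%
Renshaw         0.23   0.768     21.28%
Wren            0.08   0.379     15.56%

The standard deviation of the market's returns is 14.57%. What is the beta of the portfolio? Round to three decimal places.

1.147

β_Bellamy = 0.078 × 45.57% / 14.57% = 0.2440
β_Ivers = 0.795 × 35.58% / 14.57% = 1.9414
β_Farrow = 0.825 × 32.29% / 14.57% = 1.8284
β_Renshaw = 0.768 × 21.28% / 14.57% = 1.1217
β_Wren = 0.379 × 15.56% / 14.57% = 0.4048
β_P = Σ w_i β_i = 0.27×0.2440 + 0.20×1.9414 + 0.22×1.8284 + 0.23×1.1217 + 0.08×0.4048 = 1.1468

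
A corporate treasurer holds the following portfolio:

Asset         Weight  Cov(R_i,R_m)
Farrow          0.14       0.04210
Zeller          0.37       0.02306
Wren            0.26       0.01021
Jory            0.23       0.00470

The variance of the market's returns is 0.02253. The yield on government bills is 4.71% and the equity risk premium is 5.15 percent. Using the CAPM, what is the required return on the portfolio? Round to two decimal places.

β_Farrow = 0.04210 / 0.02253 = 1.8686
β_Zeller = 0.02306 / 0.02253 = 1.0235
β_Wren = 0.01021 / 0.02253 = 0.4532
β_Jory = 0.00470 / 0.02253 = 0.2086
β_P = Σ w_i β_i = 0.14×1.8686 + 0.37×1.0235 + 0.26×0.4532 + 0.23×0.2086 = 0.8061
E(R_P) = R_f + β_P × MRP = 4.71% + 0.8061 × 5.15% = 8.86%

8.86%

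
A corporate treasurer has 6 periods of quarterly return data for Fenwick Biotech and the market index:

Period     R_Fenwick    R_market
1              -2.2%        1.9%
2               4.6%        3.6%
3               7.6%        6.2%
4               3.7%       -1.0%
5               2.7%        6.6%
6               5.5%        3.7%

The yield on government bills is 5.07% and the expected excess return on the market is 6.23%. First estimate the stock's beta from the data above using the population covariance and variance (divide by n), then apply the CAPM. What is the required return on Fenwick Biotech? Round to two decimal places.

7.78%

Mean R_i = (-2.2 + 4.6 + 7.6 + 3.7 + 2.7 + 5.5) / 6 = 3.6500%
Mean R_m = (1.9 + 3.6 + 6.2 − 1.0 + 6.6 + 3.7) / 6 = 3.5000%
Σ(R_i − R̄_i)(R_m − R̄_m) = 17.3200  ⇒  Cov = 17.3200 / 6 = 2.8867
Σ(R_m − R̄_m)² = 39.7600  ⇒  Var(R_m) = 39.7600 / 6 = 6.6267
β = Cov / Var(R_m) = 2.8867 / 6.6267 = 0.4356
E(R) = R_f + β × MRP = 5.07% + 0.4356 × 6.23% = 7.78%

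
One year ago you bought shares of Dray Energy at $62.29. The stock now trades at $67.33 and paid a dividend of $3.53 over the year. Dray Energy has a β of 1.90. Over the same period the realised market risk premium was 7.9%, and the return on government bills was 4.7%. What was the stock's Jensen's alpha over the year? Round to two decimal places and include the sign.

Realised HPR = (P1 + D1 − P0) / P0 = (67.33 + 3.53 − 62.29) / 62.29 = 8.57 / 62.29 = 13.7582%
CAPM required = R_f + β·MRP = 4.7% + 1.90 × 7.9% = 19.7100%
α = realised − required = 13.7582% − 19.7100% = -5.95%

-5.95%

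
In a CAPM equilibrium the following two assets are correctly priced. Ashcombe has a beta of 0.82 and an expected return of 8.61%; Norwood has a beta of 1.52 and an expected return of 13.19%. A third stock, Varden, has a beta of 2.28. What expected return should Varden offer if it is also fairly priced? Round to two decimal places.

MRP (SML slope) = (13.19% − 8.61%) / (1.52 − 0.82) = 4.58% / 0.70 = 6.5429%
R_f (intercept) = 8.61% − 0.82 × 6.5429% = 3.2448%
E(R_Varden) = R_f + β × MRP = 3.2448% + 2.28 × 6.5429% = 18.16%

18.16%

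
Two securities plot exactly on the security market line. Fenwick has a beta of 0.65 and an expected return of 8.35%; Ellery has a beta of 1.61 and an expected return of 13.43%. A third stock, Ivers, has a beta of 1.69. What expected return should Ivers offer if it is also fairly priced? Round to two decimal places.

MRP (SML slope) = (13.43% − 8.35%) / (1.61 − 0.65) = 5.08% / 0.96 = 5.2917%
R_f (intercept) = 8.35% − 0.65 × 5.2917% = 4.9104%
E(R_Ivers) = R_f + β × MRP = 4.9104% + 1.69 × 5.2917% = 13.85%

13.85%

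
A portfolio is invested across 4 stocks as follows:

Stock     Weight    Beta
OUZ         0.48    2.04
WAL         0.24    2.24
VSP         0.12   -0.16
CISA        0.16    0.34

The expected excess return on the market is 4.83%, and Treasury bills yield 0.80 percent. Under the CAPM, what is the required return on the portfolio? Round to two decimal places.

β_P = Σ w_i β_i = 0.48×2.04 + 0.24×2.24 + 0.12×-0.16 + 0.16×0.34 = 1.5520
E(R_P) = R_f + β_P × MRP = 0.80% + 1.5520 × 4.83% = 8.30%

8.30%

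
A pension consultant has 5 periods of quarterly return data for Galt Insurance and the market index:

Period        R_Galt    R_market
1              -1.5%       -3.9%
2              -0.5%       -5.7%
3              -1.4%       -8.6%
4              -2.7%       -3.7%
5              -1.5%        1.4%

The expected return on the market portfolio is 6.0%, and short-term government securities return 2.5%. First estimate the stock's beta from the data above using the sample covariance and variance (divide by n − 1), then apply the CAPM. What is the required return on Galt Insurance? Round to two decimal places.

2.33%

Mean R_i = (-1.5 − 0.5 − 1.4 − 2.7 − 1.5) / 5 = -1.5200%
Mean R_m = (-3.9 − 5.7 − 8.6 − 3.7 + 1.4) / 5 = -4.1000%
Σ(R_i − R̄_i)(R_m − R̄_m) = -2.5300  ⇒  Cov = -2.5300 / 4 = -0.6325
Σ(R_m − R̄_m)² = 53.2600  ⇒  Var(R_m) = 53.2600 / 4 = 13.3150
β = Cov / Var(R_m) = -0.6325 / 13.3150 = -0.0475
MRP = 6.0% − 2.5% = 3.50%
E(R) = R_f + β × MRP = 2.5% + -0.0475 × 3.5% = 2.33%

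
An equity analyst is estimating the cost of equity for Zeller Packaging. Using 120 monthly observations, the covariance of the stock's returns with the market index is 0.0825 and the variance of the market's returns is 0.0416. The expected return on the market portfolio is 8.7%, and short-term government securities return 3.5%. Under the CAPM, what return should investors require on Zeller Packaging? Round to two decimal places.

β = Cov(R_i, R_m) / Var(R_m) = 0.0825 / 0.0416 = 1.9832
MRP = 8.7% − 3.5% = 5.20%
E(R) = R_f + β × MRP = 3.5% + 1.9832 × 5.2% = 13.81%

13.81%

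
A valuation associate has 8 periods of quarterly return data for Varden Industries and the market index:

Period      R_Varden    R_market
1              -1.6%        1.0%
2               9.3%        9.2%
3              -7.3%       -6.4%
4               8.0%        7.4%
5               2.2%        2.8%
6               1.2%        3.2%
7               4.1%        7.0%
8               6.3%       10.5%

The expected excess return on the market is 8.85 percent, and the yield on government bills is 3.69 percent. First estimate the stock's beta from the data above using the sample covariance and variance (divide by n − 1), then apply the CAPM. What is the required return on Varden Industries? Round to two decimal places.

12.13%

Mean R_i = (-1.6 + 9.3 − 7.3 + 8.0 + 2.2 + 1.2 + 4.1 + 6.3) / 8 = 2.7750%
Mean R_m = (1.0 + 9.2 − 6.4 + 7.4 + 2.8 + 3.2 + 7.0 + 10.5) / 8 = 4.3375%
Σ(R_i − R̄_i)(R_m − R̄_m) = 198.4375  ⇒  Cov = 198.4375 / 7 = 28.3482
Σ(R_m − R̄_m)² = 208.1788  ⇒  Var(R_m) = 208.1788 / 7 = 29.7398
β = Cov / Var(R_m) = 28.3482 / 29.7398 = 0.9532
E(R) = R_f + β × MRP = 3.69% + 0.9532 × 8.85% = 12.13%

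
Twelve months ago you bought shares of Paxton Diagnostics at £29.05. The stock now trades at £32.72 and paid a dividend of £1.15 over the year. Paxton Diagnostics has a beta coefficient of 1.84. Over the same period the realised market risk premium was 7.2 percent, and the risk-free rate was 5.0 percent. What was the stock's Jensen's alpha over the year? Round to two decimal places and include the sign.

Realised HPR = (P1 + D1 − P0) / P0 = (32.72 + 1.15 − 29.05) / 29.05 = 4.82 / 29.05 = 16.5921%
CAPM required = R_f + β·MRP = 5.0% + 1.84 × 7.2% = 18.2480%
α = realised − required = 16.5921% − 18.2480% = -1.66%

-1.66%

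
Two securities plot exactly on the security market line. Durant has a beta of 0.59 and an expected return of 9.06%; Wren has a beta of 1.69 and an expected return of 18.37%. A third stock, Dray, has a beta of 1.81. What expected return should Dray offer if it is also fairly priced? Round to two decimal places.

MRP (SML slope) = (18.37% − 9.06%) / (1.69 − 0.59) = 9.31% / 1.10 = 8.4636%
R_f (intercept) = 9.06% − 0.59 × 8.4636% = 4.0665%
E(R_Dray) = R_f + β × MRP = 4.0665% + 1.81 × 8.4636% = 19.39%

19.39%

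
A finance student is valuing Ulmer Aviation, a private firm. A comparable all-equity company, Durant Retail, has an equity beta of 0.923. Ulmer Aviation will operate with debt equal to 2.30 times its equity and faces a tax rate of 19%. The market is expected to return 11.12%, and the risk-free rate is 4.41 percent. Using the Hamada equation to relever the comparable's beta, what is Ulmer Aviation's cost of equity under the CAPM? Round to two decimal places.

β_L = β_U × [1 + (1 − t)(D/E)] = 0.923 × [1 + (1 − 0.19) × 2.30]
    = 0.923 × [1 + 0.81 × 2.30] = 0.923 × 2.8630 = 2.6425
MRP = 11.12% − 4.41% = 6.71%
E(R) = R_f + β_L × MRP = 4.41% + 2.6425 × 6.71% = 22.14%

22.14%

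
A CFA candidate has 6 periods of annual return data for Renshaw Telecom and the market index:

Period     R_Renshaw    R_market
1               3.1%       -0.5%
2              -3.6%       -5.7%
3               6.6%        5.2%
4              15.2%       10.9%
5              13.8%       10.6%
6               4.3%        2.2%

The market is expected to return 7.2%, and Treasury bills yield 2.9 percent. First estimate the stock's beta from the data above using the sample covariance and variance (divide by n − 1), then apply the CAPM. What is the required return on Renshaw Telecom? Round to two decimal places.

7.52%

Mean R_i = (3.1 − 3.6 + 6.6 + 15.2 + 13.8 + 4.3) / 6 = 6.5667%
Mean R_m = (-0.5 − 5.7 + 5.2 + 10.9 + 10.6 + 2.2) / 6 = 3.7833%
Σ(R_i − R̄_i)(R_m − R̄_m) = 225.6467  ⇒  Cov = 225.6467 / 5 = 45.1293
Σ(R_m − R̄_m)² = 209.9083  ⇒  Var(R_m) = 209.9083 / 5 = 41.9817
β = Cov / Var(R_m) = 45.1293 / 41.9817 = 1.0750
MRP = 7.2% − 2.9% = 4.30%
E(R) = R_f + β × MRP = 2.9% + 1.0750 × 4.3% = 7.52%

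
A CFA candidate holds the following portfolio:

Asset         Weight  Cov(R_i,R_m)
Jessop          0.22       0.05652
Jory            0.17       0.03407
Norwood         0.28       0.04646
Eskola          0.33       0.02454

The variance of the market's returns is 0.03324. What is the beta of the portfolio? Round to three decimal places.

1.183

β_Jessop = 0.05652 / 0.03324 = 1.7004
β_Jory = 0.03407 / 0.03324 = 1.0250
β_Norwood = 0.04646 / 0.03324 = 1.3977
β_Eskola = 0.02454 / 0.03324 = 0.7383
β_P = Σ w_i β_i = 0.22×1.7004 + 0.17×1.0250 + 0.28×1.3977 + 0.33×0.7383 = 1.1833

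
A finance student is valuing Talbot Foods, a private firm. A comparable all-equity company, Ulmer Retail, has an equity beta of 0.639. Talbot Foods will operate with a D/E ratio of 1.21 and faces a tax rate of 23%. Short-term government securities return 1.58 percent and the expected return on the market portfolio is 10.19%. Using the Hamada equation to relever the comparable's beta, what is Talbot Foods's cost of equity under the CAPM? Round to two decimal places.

12.21%

β_L = β_U × [1 + (1 − t)(D/E)] = 0.639 × [1 + (1 − 0.23) × 1.21]
    = 0.639 × [1 + 0.77 × 1.21] = 0.639 × 1.9317 = 1.2344
MRP = 10.19% − 1.58% = 8.61%
E(R) = R_f + β_L × MRP = 1.58% + 1.2344 × 8.61% = 12.21%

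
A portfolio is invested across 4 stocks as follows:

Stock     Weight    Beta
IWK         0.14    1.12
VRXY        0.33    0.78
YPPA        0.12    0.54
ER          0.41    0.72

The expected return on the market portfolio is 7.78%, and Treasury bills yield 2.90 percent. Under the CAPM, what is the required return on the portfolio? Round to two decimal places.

β_P = Σ w_i β_i = 0.14×1.12 + 0.33×0.78 + 0.12×0.54 + 0.41×0.72 = 0.7742
MRP = 7.78% − 2.90% = 4.88%
E(R_P) = R_f + β_P × MRP = 2.90% + 0.7742 × 4.88% = 6.68%

6.68%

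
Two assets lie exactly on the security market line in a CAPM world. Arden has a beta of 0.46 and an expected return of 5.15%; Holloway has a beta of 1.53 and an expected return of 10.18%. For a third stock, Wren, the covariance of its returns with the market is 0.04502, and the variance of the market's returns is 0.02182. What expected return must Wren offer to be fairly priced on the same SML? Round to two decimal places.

MRP = (10.18% − 5.15%) / (1.53 − 0.46) = 4.7009%
R_f = 5.15% − 0.46 × 4.7009% = 2.9876%
β_Wren = Cov / Var(R_m) = 0.04502 / 0.02182 = 2.0632
E(R_Wren) = R_f + β × MRP = 2.9876% + 2.0632 × 4.7009% = 12.69%

12.69%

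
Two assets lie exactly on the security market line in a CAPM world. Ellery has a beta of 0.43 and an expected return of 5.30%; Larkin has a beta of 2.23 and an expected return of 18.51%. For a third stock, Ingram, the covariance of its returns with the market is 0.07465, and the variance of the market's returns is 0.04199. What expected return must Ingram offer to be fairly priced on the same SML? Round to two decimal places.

15.19%

MRP = (18.51% − 5.30%) / (2.23 − 0.43) = 7.3389%
R_f = 5.30% − 0.43 × 7.3389% = 2.1443%
β_Ingram = Cov / Var(R_m) = 0.07465 / 0.04199 = 1.7778
E(R_Ingram) = R_f + β × MRP = 2.1443% + 1.7778 × 7.3389% = 15.19%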